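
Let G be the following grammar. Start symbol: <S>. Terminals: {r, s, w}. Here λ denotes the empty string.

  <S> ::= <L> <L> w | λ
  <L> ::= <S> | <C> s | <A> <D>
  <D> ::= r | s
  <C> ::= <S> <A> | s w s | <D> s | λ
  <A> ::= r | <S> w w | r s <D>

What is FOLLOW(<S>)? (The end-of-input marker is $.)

FIRST(<D>) = {r, s}
FIRST(<S>) = {λ, r, s, w}  (via <L> <L> w)
FIRST(<A>) = {r, s, w}  (via <S> w w)
FIRST(<C>) = {λ, r, s, w}  (via <S> <A>, <D> s)
FIRST(<L>) = {λ, r, s, w}  (via <S>, <C> s, <A> <D>)
FOLLOW(<S>) includes $ since <S> is the start symbol.
FOLLOW(<L>): in <S>::=<L> <L> w (occurrence 1), <L> is followed by <L> w with FIRST {r, s, w}; in <S>::=<L> <L> w (occurrence 2), <L> is followed by w with FIRST {w}. Thus FOLLOW(<L>) = {r, s, w}.
FOLLOW(<S>): in <L>::=<S>, the suffix after <S> is empty, so FOLLOW(<S>) ⊇ FOLLOW(<L>) = {r, s, w}; in <C>::=<S> <A>, <S> is followed by <A> with FIRST {r, s, w}; in <A>::=<S> w w, <S> is followed by w w with FIRST {w}. Thus FOLLOW(<S>) = {$, r, s, w}.
FOLLOW(<C>): in <L>::=<C> s, <C> is followed by s with FIRST {s}. Thus FOLLOW(<C>) = {s}.
FOLLOW(<A>): in <L>::=<A> <D>, <A> is followed by <D> with FIRST {r, s}; in <C>::=<S> <A>, the suffix after <A> is empty, so FOLLOW(<A>) ⊇ FOLLOW(<C>) = {s}. Thus FOLLOW(<A>) = {r, s}.
FOLLOW(<D>): in <L>::=<A> <D>, the suffix after <D> is empty, so FOLLOW(<D>) ⊇ FOLLOW(<L>) = {r, s, w}; in <C>::=<D> s, <D> is followed by s with FIRST {s}; in <A>::=r s <D>, the suffix after <D> is empty, so FOLLOW(<D>) ⊇ FOLLOW(<A>) = {r, s}. Thus FOLLOW(<D>) = {r, s, w}.

{$, r, s, w}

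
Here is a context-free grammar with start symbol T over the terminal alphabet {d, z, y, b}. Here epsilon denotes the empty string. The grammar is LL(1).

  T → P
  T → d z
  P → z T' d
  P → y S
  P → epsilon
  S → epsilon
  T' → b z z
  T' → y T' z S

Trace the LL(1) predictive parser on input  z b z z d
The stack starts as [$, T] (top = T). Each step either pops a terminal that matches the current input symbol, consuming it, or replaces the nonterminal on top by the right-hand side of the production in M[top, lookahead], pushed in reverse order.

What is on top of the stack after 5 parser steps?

z

step 1: stack=$ T  input=z b z z d $  — expand T → P
step 2: stack=$ P  input=z b z z d $  — expand P → z T' d
step 3: stack=$ d T' z  input=z b z z d $  — match z
step 4: stack=$ d T'  input=b z z d $  — expand T' → b z z
step 5: stack=$ d z z b  input=b z z d $  — match b
Stack after step 5: $ d z z (top = z).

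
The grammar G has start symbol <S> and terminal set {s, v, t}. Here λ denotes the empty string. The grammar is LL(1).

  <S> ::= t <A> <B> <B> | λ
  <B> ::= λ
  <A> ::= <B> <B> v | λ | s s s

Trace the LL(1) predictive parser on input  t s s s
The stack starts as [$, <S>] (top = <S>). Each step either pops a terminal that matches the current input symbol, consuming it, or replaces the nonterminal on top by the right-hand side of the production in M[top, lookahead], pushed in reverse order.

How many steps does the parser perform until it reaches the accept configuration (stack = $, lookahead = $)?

8

     Stack            Input      Action
  1  $ <S>            t s s s $  expand <S> ::= t <A> <B> <B>
  2  $ <B> <B> <A> t  t s s s $  match t
  3  $ <B> <B> <A>    s s s $    expand <A> ::= s s s
  4  $ <B> <B> s s s  s s s $    match s
  5  $ <B> <B> s s    s s $      match s
  6  $ <B> <B> s      s $        match s
  7  $ <B> <B>        $          expand <B> ::= λ
  8  $ <B>            $          expand <B> ::= λ
Accept reached after 8 steps.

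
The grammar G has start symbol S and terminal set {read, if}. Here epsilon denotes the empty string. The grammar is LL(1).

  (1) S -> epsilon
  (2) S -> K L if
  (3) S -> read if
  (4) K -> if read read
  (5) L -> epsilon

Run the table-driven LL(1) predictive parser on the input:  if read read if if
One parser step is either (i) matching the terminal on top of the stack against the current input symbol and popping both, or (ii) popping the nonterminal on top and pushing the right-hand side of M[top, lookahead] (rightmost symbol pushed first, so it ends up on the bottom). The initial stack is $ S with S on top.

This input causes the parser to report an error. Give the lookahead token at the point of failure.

if

     Stack                Input                 Action
  1  $ S                  if read read if if $  expand S -> K L if
  2  $ if L K             if read read if if $  expand K -> if read read
  3  $ if L read read if  if read read if if $  match if
  4  $ if L read read     read read if if $     match read
  5  $ if L read          read if if $          match read
  6  $ if L               if if $               expand L -> epsilon
  7  $ if                 if if $               match if
  8  $                    if $                  error: stack empty but input remains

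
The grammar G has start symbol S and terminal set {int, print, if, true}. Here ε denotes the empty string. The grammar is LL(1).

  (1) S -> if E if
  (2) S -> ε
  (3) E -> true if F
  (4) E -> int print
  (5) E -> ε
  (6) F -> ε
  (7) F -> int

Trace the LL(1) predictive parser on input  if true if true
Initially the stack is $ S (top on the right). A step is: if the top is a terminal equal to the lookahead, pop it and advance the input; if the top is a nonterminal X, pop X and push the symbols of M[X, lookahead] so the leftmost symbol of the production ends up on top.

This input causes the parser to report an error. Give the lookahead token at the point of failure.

true

     Stack           Input              Action
  1  $ S             if true if true $  expand S -> if E if
  2  $ if E if       if true if true $  match if
  3  $ if E          true if true $     expand E -> true if F
  4  $ if F if true  true if true $     match true
  5  $ if F if       if true $          match if
  6  $ if F          true $             error: M[F, true] is empty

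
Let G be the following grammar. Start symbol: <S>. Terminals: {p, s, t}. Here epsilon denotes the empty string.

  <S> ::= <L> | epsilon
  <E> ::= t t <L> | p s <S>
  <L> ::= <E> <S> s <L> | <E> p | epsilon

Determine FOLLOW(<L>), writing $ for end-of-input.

FIRST(<E>) = {p, t}
FIRST(<L>) = {epsilon, p, t}  (via <E> <S> s <L>, <E> p)
FIRST(<S>) = {epsilon, p, t}  (via <L>)
FOLLOW(<S>) includes $ since <S> is the start symbol.
FOLLOW(<E>): in <L>::=<E> <S> s <L>, <E> is followed by <S> s <L> with FIRST {p, s, t}; in <L>::=<E> p, <E> is followed by p with FIRST {p}. Thus FOLLOW(<E>) = {p, s, t}.
FOLLOW(<S>): in <E>::=p s <S>, the suffix after <S> is empty, so FOLLOW(<S>) ⊇ FOLLOW(<E>) = {p, s, t}; in <L>::=<E> <S> s <L>, <S> is followed by s <L> with FIRST {s}. Thus FOLLOW(<S>) = {$, p, s, t}.
FOLLOW(<L>): in <S>::=<L>, the suffix after <L> is empty, so FOLLOW(<L>) ⊇ FOLLOW(<S>) = {$, p, s, t}; in <E>::=t t <L>, the suffix after <L> is empty, so FOLLOW(<L>) ⊇ FOLLOW(<E>) = {p, s, t}; in <L>::=<E> <S> s <L>, the suffix after <L> is empty (adds nothing new). Thus FOLLOW(<L>) = {$, p, s, t}.

{$, p, s, t}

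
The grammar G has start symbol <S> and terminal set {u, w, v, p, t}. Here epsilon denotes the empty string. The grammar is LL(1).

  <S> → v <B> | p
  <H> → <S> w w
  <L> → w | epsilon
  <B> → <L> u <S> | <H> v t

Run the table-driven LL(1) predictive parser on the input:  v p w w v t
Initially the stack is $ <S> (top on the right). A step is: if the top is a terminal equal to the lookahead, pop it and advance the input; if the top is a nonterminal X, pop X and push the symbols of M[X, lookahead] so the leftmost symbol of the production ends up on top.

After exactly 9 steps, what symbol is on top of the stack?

     Stack          Input          Action
  1  $ <S>          v p w w v t $  expand <S> → v <B>
  2  $ <B> v        v p w w v t $  match v
  3  $ <B>          p w w v t $    expand <B> → <H> v t
  4  $ t v <H>      p w w v t $    expand <H> → <S> w w
  5  $ t v w w <S>  p w w v t $    expand <S> → p
  6  $ t v w w p    p w w v t $    match p
  7  $ t v w w      w w v t $      match w
  8  $ t v w        w v t $        match w
  9  $ t v          v t $          match v
Stack after step 9: $ t (top = t).

t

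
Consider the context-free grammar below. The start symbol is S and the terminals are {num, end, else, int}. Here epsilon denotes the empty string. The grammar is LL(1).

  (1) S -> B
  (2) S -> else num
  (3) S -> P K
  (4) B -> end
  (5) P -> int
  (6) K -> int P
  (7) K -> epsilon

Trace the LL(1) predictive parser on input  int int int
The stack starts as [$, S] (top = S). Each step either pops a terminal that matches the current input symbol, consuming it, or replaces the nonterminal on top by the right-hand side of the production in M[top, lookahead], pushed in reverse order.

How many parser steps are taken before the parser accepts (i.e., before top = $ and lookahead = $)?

step 1: stack=$ S  input=int int int $  — expand S -> P K
step 2: stack=$ K P  input=int int int $  — expand P -> int
step 3: stack=$ K int  input=int int int $  — match int
step 4: stack=$ K  input=int int $  — expand K -> int P
step 5: stack=$ P int  input=int int $  — match int
step 6: stack=$ P  input=int $  — expand P -> int
step 7: stack=$ int  input=int $  — match int
Accept reached after 7 steps.

7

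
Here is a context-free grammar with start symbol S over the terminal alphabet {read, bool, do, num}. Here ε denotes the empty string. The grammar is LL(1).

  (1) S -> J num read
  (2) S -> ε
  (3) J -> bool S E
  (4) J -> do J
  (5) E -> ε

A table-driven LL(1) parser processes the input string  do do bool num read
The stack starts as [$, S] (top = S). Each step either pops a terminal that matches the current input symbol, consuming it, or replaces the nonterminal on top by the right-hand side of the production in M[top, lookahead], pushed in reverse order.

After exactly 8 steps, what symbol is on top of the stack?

step 1: stack=$ S  input=do do bool num read $  — expand S -> J num read
step 2: stack=$ read num J  input=do do bool num read $  — expand J -> do J
step 3: stack=$ read num J do  input=do do bool num read $  — match do
step 4: stack=$ read num J  input=do bool num read $  — expand J -> do J
step 5: stack=$ read num J do  input=do bool num read $  — match do
step 6: stack=$ read num J  input=bool num read $  — expand J -> bool S E
step 7: stack=$ read num E S bool  input=bool num read $  — match bool
step 8: stack=$ read num E S  input=num read $  — expand S -> ε
Stack after step 8: $ read num E (top = E).

E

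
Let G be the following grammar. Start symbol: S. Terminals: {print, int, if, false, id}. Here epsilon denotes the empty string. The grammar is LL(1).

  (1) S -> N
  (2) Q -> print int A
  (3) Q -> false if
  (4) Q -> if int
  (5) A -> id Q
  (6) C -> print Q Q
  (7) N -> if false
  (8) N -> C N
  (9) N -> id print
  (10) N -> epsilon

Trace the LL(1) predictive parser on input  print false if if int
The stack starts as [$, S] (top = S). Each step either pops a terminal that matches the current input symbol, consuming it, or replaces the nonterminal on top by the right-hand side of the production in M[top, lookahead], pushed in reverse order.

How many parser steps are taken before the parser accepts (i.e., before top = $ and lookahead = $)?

step 1: stack=$ S  input=print false if if int $  — expand S -> N
step 2: stack=$ N  input=print false if if int $  — expand N -> C N
step 3: stack=$ N C  input=print false if if int $  — expand C -> print Q Q
step 4: stack=$ N Q Q print  input=print false if if int $  — match print
step 5: stack=$ N Q Q  input=false if if int $  — expand Q -> false if
step 6: stack=$ N Q if false  input=false if if int $  — match false
step 7: stack=$ N Q if  input=if if int $  — match if
step 8: stack=$ N Q  input=if int $  — expand Q -> if int
step 9: stack=$ N int if  input=if int $  — match if
step 10: stack=$ N int  input=int $  — match int
step 11: stack=$ N  input=$  — expand N -> epsilon
Accept reached after 11 steps.

11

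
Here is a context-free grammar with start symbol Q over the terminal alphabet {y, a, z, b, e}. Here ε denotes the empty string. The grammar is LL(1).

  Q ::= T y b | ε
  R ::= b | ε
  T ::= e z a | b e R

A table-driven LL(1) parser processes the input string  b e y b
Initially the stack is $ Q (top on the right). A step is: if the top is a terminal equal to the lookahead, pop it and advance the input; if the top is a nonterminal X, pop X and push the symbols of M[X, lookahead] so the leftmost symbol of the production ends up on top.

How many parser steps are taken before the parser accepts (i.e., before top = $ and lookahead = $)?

     Stack        Input      Action
  1  $ Q          b e y b $  expand Q ::= T y b
  2  $ b y T      b e y b $  expand T ::= b e R
  3  $ b y R e b  b e y b $  match b
  4  $ b y R e    e y b $    match e
  5  $ b y R      y b $      expand R ::= ε
  6  $ b y        y b $      match y
  7  $ b          b $        match b
Accept reached after 7 steps.

7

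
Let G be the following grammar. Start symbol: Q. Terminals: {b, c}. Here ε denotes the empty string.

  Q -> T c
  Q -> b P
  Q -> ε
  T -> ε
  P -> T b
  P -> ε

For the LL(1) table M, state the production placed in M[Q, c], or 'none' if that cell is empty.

FIRST(T): from T->ε we get {ε}. So FIRST(T) = {ε}.
FIRST(Q): from Q->T c we get {c}; from Q->b P we get {b}; from Q->ε we get {ε}. So FIRST(Q) = {ε, b, c}.
FIRST(P): from P->T b we get {b}; from P->ε we get {ε}. So FIRST(P) = {ε, b}.
FOLLOW(Q) includes $ since Q is the start symbol.
FOLLOW(Q): Q appears on no right-hand side. Thus FOLLOW(Q) = {$}.
For Q -> T c: FIRST(T c) = {c}, so it goes in M[Q, t] for t ∈ {c}.
For Q -> b P: FIRST(b P) = {b}, so it goes in M[Q, t] for t ∈ {b}.
For Q -> ε: FIRST(ε) = {ε}, so it goes in M[Q, t] for t ∈ {}; since ε ∈ FIRST, also for every t ∈ FOLLOW(Q) = {$}.

Q -> T c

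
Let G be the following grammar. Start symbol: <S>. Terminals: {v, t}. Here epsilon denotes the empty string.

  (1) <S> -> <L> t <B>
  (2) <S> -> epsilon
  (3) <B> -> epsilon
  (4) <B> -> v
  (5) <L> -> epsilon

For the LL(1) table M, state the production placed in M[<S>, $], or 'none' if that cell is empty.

FIRST(<B>) = {epsilon, v}
FIRST(<L>) = {epsilon}
FIRST(<S>) = {epsilon, t}  (via <L> t <B>)
FOLLOW(<S>) includes $ since <S> is the start symbol.
FOLLOW(<S>): <S> appears on no right-hand side. Thus FOLLOW(<S>) = {$}.
For <S> -> <L> t <B>: FIRST(<L> t <B>) = {t}, so it goes in M[<S>, t] for t ∈ {t}.
For <S> -> epsilon: FIRST(epsilon) = {epsilon}, so it goes in M[<S>, t] for t ∈ {}; since epsilon ∈ FIRST, also for every t ∈ FOLLOW(<S>) = {$}.

<S> -> epsilon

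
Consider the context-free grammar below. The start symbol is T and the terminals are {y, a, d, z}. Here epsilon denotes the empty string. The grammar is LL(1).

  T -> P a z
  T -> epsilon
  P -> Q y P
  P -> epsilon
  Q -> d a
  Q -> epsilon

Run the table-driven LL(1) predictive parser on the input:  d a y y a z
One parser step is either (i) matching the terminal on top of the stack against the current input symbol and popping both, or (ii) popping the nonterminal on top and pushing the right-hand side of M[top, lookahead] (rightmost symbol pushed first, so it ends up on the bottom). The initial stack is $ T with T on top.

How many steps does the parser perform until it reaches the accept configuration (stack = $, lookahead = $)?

      Stack          Input          Action
   1  $ T            d a y y a z $  expand T -> P a z
   2  $ z a P        d a y y a z $  expand P -> Q y P
   3  $ z a P y Q    d a y y a z $  expand Q -> d a
   4  $ z a P y a d  d a y y a z $  match d
   5  $ z a P y a    a y y a z $    match a
   6  $ z a P y      y y a z $      match y
   7  $ z a P        y a z $        expand P -> Q y P
   8  $ z a P y Q    y a z $        expand Q -> epsilon
   9  $ z a P y      y a z $        match y
  10  $ z a P        a z $          expand P -> epsilon
  11  $ z a          a z $          match a
  12  $ z            z $            match z
Accept reached after 12 steps.

12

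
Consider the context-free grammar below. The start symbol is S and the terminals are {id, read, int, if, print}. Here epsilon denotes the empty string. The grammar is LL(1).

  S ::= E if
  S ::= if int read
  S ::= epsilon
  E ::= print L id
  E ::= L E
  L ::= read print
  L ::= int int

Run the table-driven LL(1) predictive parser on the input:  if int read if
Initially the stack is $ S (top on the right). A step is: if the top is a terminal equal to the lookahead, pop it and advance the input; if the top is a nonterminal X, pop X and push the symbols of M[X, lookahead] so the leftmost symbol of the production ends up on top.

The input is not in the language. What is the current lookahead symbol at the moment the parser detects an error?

step 1: stack=$ S  input=if int read if $  — expand S ::= if int read
step 2: stack=$ read int if  input=if int read if $  — match if
step 3: stack=$ read int  input=int read if $  — match int
step 4: stack=$ read  input=read if $  — match read
step 5: stack=$  input=if $  — error: stack empty but input remains

if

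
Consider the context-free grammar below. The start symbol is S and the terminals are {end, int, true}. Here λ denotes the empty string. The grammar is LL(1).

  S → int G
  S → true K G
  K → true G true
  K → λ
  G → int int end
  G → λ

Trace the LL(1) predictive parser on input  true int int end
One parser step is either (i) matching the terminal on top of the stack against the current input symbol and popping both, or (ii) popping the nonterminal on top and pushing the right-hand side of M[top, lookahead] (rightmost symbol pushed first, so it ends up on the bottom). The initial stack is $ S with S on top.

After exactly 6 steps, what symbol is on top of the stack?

     Stack          Input               Action
  1  $ S            true int int end $  expand S → true K G
  2  $ G K true     true int int end $  match true
  3  $ G K          int int end $       expand K → λ
  4  $ G            int int end $       expand G → int int end
  5  $ end int int  int int end $       match int
  6  $ end int      int end $           match int
Stack after step 6: $ end (top = end).

end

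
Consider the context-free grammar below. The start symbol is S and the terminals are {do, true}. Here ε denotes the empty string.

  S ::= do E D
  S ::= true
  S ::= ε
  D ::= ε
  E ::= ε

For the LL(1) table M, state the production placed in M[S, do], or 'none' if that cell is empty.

S ::= do E D

FIRST(S) = {ε, do, true}
FIRST(D) = {ε}
FIRST(E) = {ε}
FOLLOW(S) includes $ since S is the start symbol.
FOLLOW(S): S appears on no right-hand side. Thus FOLLOW(S) = {$}.
For S ::= do E D: FIRST(do E D) = {do}, so it goes in M[S, t] for t ∈ {do}.
For S ::= true: FIRST(true) = {true}, so it goes in M[S, t] for t ∈ {true}.
For S ::= ε: FIRST(ε) = {ε}, so it goes in M[S, t] for t ∈ {}; since ε ∈ FIRST, also for every t ∈ FOLLOW(S) = {$}.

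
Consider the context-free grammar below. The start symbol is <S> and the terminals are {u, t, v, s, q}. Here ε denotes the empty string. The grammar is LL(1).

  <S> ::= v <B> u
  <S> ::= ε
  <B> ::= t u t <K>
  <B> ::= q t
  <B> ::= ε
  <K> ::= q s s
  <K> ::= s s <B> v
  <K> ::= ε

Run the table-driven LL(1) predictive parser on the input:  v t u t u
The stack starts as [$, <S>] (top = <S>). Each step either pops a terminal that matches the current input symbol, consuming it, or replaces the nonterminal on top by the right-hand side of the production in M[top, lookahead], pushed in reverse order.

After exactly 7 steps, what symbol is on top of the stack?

u

     Stack          Input        Action
  1  $ <S>          v t u t u $  expand <S> ::= v <B> u
  2  $ u <B> v      v t u t u $  match v
  3  $ u <B>        t u t u $    expand <B> ::= t u t <K>
  4  $ u <K> t u t  t u t u $    match t
  5  $ u <K> t u    u t u $      match u
  6  $ u <K> t      t u $        match t
  7  $ u <K>        u $          expand <K> ::= ε
Stack after step 7: $ u (top = u).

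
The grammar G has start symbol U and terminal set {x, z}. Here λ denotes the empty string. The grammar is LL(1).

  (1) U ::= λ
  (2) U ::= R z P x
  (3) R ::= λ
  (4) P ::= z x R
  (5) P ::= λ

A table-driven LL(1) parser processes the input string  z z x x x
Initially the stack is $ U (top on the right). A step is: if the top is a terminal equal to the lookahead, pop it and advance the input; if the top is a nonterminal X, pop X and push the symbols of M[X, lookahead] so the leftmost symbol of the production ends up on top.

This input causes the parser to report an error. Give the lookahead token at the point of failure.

x

step 1: stack=$ U  input=z z x x x $  — expand U ::= R z P x
step 2: stack=$ x P z R  input=z z x x x $  — expand R ::= λ
step 3: stack=$ x P z  input=z z x x x $  — match z
step 4: stack=$ x P  input=z x x x $  — expand P ::= z x R
step 5: stack=$ x R x z  input=z x x x $  — match z
step 6: stack=$ x R x  input=x x x $  — match x
step 7: stack=$ x R  input=x x $  — expand R ::= λ
step 8: stack=$ x  input=x x $  — match x
step 9: stack=$  input=x $  — error: stack empty but input remains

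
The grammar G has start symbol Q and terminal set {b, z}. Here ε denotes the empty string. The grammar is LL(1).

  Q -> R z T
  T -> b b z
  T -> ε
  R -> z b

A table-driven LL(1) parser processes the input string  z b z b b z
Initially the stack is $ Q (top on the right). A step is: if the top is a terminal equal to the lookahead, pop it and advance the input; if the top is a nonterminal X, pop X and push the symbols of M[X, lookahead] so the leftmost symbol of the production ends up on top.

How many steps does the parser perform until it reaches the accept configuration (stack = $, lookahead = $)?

step 1: stack=$ Q  input=z b z b b z $  — expand Q -> R z T
step 2: stack=$ T z R  input=z b z b b z $  — expand R -> z b
step 3: stack=$ T z b z  input=z b z b b z $  — match z
step 4: stack=$ T z b  input=b z b b z $  — match b
step 5: stack=$ T z  input=z b b z $  — match z
step 6: stack=$ T  input=b b z $  — expand T -> b b z
step 7: stack=$ z b b  input=b b z $  — match b
step 8: stack=$ z b  input=b z $  — match b
step 9: stack=$ z  input=z $  — match z
Accept reached after 9 steps.

9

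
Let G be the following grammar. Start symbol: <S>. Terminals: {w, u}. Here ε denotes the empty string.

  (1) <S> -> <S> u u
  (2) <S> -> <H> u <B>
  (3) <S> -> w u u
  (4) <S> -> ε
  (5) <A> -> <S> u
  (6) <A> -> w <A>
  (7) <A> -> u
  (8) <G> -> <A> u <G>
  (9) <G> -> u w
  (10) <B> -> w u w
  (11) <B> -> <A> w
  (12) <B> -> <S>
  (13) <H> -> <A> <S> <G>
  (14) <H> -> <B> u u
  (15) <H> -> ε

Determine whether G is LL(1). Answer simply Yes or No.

FIRST(<S>) = {ε, u, w}
FIRST(<A>) = {u, w}
FIRST(<G>) = {u, w}
FIRST(<B>) = {ε, u, w}
FIRST(<H>) = {ε, u, w}
FOLLOW(<S>) = {$, u, w}
FOLLOW(<A>) = {u, w}
FOLLOW(<G>) = {u}
FOLLOW(<B>) = {$, u, w}
FOLLOW(<H>) = {u}
Cell M[<A>, u] receives both <A> -> <S> u and <A> -> u — the grammar is not LL(1).

No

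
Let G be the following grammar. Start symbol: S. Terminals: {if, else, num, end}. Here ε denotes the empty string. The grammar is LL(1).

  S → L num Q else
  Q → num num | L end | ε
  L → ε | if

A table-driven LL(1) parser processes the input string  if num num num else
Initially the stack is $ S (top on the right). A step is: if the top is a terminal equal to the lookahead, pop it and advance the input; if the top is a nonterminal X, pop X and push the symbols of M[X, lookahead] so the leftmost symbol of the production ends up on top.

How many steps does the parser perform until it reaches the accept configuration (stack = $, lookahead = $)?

step 1: stack=$ S  input=if num num num else $  — expand S → L num Q else
step 2: stack=$ else Q num L  input=if num num num else $  — expand L → if
step 3: stack=$ else Q num if  input=if num num num else $  — match if
step 4: stack=$ else Q num  input=num num num else $  — match num
step 5: stack=$ else Q  input=num num else $  — expand Q → num num
step 6: stack=$ else num num  input=num num else $  — match num
step 7: stack=$ else num  input=num else $  — match num
step 8: stack=$ else  input=else $  — match else
Accept reached after 8 steps.

8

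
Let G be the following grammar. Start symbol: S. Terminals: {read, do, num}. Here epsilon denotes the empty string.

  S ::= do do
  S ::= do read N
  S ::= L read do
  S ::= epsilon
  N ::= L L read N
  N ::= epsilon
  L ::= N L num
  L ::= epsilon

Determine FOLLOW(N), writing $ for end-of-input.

FIRST(S): from S::=do do we get {do}; from S::=do read N we get {do}; from S::=L read do we get {num, read}; from S::=epsilon we get {epsilon}. So FIRST(S) = {epsilon, do, num, read}.
FIRST(N): from N::=L L read N we get {num, read}; from N::=epsilon we get {epsilon}. So FIRST(N) = {epsilon, num, read}.
FIRST(L): from L::=N L num we get {num, read}; from L::=epsilon we get {epsilon}. So FIRST(L) = {epsilon, num, read}.
FOLLOW(S) includes $ since S is the start symbol.
FOLLOW(S): S appears on no right-hand side. Thus FOLLOW(S) = {$}.
FOLLOW(N): in S::=do read N, the suffix after N is empty, so FOLLOW(N) ⊇ FOLLOW(S) = {$}; in N::=L L read N, the suffix after N is empty (adds nothing new); in L::=N L num, N is followed by L num with FIRST {num, read}. Thus FOLLOW(N) = {$, num, read}.
FOLLOW(L): in S::=L read do, L is followed by read do with FIRST {read}; in N::=L L read N (occurrence 1), L is followed by L read N with FIRST {num, read}; in N::=L L read N (occurrence 2), L is followed by read N with FIRST {read}; in L::=N L num, L is followed by num with FIRST {num}. Thus FOLLOW(L) = {num, read}.

{$, num, read}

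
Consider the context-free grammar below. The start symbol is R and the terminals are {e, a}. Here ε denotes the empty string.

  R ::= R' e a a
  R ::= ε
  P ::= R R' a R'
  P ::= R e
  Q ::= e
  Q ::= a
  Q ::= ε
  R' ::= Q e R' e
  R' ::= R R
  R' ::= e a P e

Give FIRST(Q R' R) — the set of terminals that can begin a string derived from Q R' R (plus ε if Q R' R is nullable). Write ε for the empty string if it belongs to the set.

{ε, a, e}

FIRST(Q): from Q::=e we get {e}; from Q::=a we get {a}; from Q::=ε we get {ε}. So FIRST(Q) = {ε, a, e}.
FIRST(R): from R::=R' e a a we get {a, e}; from R::=ε we get {ε}. So FIRST(R) = {ε, a, e}.
FIRST(R'): from R'::=Q e R' e we get {a, e}; from R'::=R R we get {ε, a, e}; from R'::=e a P e we get {e}. So FIRST(R') = {ε, a, e}.
FIRST(P): from P::=R R' a R' we get {a, e}; from P::=R e we get {a, e}. So FIRST(P) = {a, e}.
FIRST(Q R' R): take FIRST of each symbol in turn, carrying on past any symbol whose FIRST contains ε; result {ε, a, e}.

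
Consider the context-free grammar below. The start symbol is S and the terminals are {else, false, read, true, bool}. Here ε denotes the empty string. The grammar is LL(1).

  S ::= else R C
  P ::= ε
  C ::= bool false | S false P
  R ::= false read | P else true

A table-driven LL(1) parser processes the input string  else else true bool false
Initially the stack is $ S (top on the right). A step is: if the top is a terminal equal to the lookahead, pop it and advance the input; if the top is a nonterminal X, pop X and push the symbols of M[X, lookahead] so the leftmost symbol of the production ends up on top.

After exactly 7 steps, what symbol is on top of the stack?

     Stack            Input                        Action
  1  $ S              else else true bool false $  expand S ::= else R C
  2  $ C R else       else else true bool false $  match else
  3  $ C R            else true bool false $       expand R ::= P else true
  4  $ C true else P  else true bool false $       expand P ::= ε
  5  $ C true else    else true bool false $       match else
  6  $ C true         true bool false $            match true
  7  $ C              bool false $                 expand C ::= bool false
Stack after step 7: $ false bool (top = bool).

bool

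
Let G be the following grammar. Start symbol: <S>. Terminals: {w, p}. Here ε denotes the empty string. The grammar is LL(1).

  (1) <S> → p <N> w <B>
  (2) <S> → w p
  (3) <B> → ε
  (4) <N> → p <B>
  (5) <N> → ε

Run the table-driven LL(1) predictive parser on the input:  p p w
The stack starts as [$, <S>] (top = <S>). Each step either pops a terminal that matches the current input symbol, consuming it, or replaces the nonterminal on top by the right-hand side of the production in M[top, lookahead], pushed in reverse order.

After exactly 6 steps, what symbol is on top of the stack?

<B>

step 1: stack=$ <S>  input=p p w $  — expand <S> → p <N> w <B>
step 2: stack=$ <B> w <N> p  input=p p w $  — match p
step 3: stack=$ <B> w <N>  input=p w $  — expand <N> → p <B>
step 4: stack=$ <B> w <B> p  input=p w $  — match p
step 5: stack=$ <B> w <B>  input=w $  — expand <B> → ε
step 6: stack=$ <B> w  input=w $  — match w
Stack after step 6: $ <B> (top = <B>).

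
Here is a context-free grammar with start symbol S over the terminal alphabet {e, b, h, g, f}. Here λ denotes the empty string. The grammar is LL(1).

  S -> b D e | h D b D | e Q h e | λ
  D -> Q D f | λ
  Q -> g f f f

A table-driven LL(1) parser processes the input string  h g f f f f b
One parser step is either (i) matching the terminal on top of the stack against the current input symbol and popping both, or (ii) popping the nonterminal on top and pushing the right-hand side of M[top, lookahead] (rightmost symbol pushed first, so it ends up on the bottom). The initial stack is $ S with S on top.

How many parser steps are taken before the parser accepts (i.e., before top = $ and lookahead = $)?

      Stack              Input            Action
   1  $ S                h g f f f f b $  expand S -> h D b D
   2  $ D b D h          h g f f f f b $  match h
   3  $ D b D            g f f f f b $    expand D -> Q D f
   4  $ D b f D Q        g f f f f b $    expand Q -> g f f f
   5  $ D b f D f f f g  g f f f f b $    match g
   6  $ D b f D f f f    f f f f b $      match f
   7  $ D b f D f f      f f f b $        match f
   8  $ D b f D f        f f b $          match f
   9  $ D b f D          f b $            expand D -> λ
  10  $ D b f            f b $            match f
  11  $ D b              b $              match b
  12  $ D                $                expand D -> λ
Accept reached after 12 steps.

12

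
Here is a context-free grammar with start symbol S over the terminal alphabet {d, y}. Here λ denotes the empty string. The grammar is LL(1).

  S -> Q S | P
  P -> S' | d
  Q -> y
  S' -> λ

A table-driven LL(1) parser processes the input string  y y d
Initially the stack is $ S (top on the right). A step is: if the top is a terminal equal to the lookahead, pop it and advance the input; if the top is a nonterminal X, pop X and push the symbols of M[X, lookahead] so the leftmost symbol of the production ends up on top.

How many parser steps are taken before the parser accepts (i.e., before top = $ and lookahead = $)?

9

     Stack  Input    Action
  1  $ S    y y d $  expand S -> Q S
  2  $ S Q  y y d $  expand Q -> y
  3  $ S y  y y d $  match y
  4  $ S    y d $    expand S -> Q S
  5  $ S Q  y d $    expand Q -> y
  6  $ S y  y d $    match y
  7  $ S    d $      expand S -> P
  8  $ P    d $      expand P -> d
  9  $ d    d $      match d
Accept reached after 9 steps.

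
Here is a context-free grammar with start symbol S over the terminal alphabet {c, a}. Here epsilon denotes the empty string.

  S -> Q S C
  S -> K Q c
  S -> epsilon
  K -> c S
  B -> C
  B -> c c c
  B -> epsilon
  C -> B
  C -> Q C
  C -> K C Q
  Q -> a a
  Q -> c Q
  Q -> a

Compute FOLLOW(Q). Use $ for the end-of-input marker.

{$, a, c}

FIRST(K): from K->c S we get {c}. So FIRST(K) = {c}.
FIRST(Q): from Q->a a we get {a}; from Q->c Q we get {c}; from Q->a we get {a}. So FIRST(Q) = {a, c}.
FIRST(S): from S->Q S C we get {a, c}; from S->K Q c we get {c}; from S->epsilon we get {epsilon}. So FIRST(S) = {epsilon, a, c}.
FIRST(B): from B->C we get {epsilon, a, c}; from B->c c c we get {c}; from B->epsilon we get {epsilon}. So FIRST(B) = {epsilon, a, c}.
FIRST(C): from C->B we get {epsilon, a, c}; from C->Q C we get {a, c}; from C->K C Q we get {c}. So FIRST(C) = {epsilon, a, c}.
FOLLOW(S) includes $ since S is the start symbol.
FOLLOW(K): in S->K Q c, K is followed by Q c with FIRST {a, c}; in C->K C Q, K is followed by C Q with FIRST {a, c}. Thus FOLLOW(K) = {a, c}.
FOLLOW(S): in S->Q S C, S is followed by C with FIRST {epsilon, a, c}; in S->Q S C, the suffix after S is nullable (adds nothing new); in K->c S, the suffix after S is empty, so FOLLOW(S) ⊇ FOLLOW(K) = {a, c}. Thus FOLLOW(S) = {$, a, c}.
FOLLOW(B): in C->B, the suffix after B is empty, so FOLLOW(B) ⊇ FOLLOW(C) = {$, a, c}. Thus FOLLOW(B) = {$, a, c}.
FOLLOW(C): in S->Q S C, the suffix after C is empty, so FOLLOW(C) ⊇ FOLLOW(S) = {$, a, c}; in B->C, the suffix after C is empty, so FOLLOW(C) ⊇ FOLLOW(B) = {$, a, c}; in C->Q C, the suffix after C is empty (adds nothing new); in C->K C Q, C is followed by Q with FIRST {a, c}. Thus FOLLOW(C) = {$, a, c}.
FOLLOW(Q): in S->Q S C, Q is followed by S C with FIRST {epsilon, a, c}; in S->Q S C, the suffix after Q is nullable, so FOLLOW(Q) ⊇ FOLLOW(S) = {$, a, c}; in S->K Q c, Q is followed by c with FIRST {c}; in C->Q C, Q is followed by C with FIRST {epsilon, a, c}; in C->Q C, the suffix after Q is nullable, so FOLLOW(Q) ⊇ FOLLOW(C) = {$, a, c}; in C->K C Q, the suffix after Q is empty, so FOLLOW(Q) ⊇ FOLLOW(C) = {$, a, c}; in Q->c Q, the suffix after Q is empty (adds nothing new). Thus FOLLOW(Q) = {$, a, c}.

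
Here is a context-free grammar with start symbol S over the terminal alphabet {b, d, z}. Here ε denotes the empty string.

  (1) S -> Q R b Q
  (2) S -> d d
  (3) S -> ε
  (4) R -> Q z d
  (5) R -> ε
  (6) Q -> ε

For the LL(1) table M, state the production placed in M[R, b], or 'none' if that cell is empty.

FIRST(Q): from Q->ε we get {ε}. So FIRST(Q) = {ε}.
FIRST(R): from R->Q z d we get {z}; from R->ε we get {ε}. So FIRST(R) = {ε, z}.
FIRST(S): from S->Q R b Q we get {b, z}; from S->d d we get {d}; from S->ε we get {ε}. So FIRST(S) = {ε, b, d, z}.
FOLLOW(S) includes $ since S is the start symbol.
FOLLOW(R): in S->Q R b Q, R is followed by b Q with FIRST {b}. Thus FOLLOW(R) = {b}.
For R -> Q z d: FIRST(Q z d) = {z}, so it goes in M[R, t] for t ∈ {z}.
For R -> ε: FIRST(ε) = {ε}, so it goes in M[R, t] for t ∈ {}; since ε ∈ FIRST, also for every t ∈ FOLLOW(R) = {b}.

R -> ε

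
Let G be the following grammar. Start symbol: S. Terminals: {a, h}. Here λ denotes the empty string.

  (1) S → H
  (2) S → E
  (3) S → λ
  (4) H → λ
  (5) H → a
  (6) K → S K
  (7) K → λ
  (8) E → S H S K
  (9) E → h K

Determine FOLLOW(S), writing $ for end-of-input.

{$, a, h}

FIRST(H) = {λ, a}
FIRST(S) = {λ, a, h}  (via H, E)
FIRST(K) = {λ, a, h}  (via S K)
FIRST(E) = {λ, a, h}  (via S H S K)
FOLLOW(S) includes $ since S is the start symbol.
FOLLOW(S): in K→S K, S is followed by K with FIRST {λ, a, h}; in K→S K, the suffix after S is nullable, so FOLLOW(S) ⊇ FOLLOW(K) = {$, a, h}; in E→S H S K (occurrence 1), S is followed by H S K with FIRST {λ, a, h}; in E→S H S K (occurrence 1), the suffix after S is nullable, so FOLLOW(S) ⊇ FOLLOW(E) = {$, a, h}; in E→S H S K (occurrence 2), S is followed by K with FIRST {λ, a, h}; in E→S H S K (occurrence 2), the suffix after S is nullable, so FOLLOW(S) ⊇ FOLLOW(E) = {$, a, h}. Thus FOLLOW(S) = {$, a, h}.
FOLLOW(E): in S→E, the suffix after E is empty, so FOLLOW(E) ⊇ FOLLOW(S) = {$, a, h}. Thus FOLLOW(E) = {$, a, h}.
FOLLOW(H): in S→H, the suffix after H is empty, so FOLLOW(H) ⊇ FOLLOW(S) = {$, a, h}; in E→S H S K, H is followed by S K with FIRST {λ, a, h}; in E→S H S K, the suffix after H is nullable, so FOLLOW(H) ⊇ FOLLOW(E) = {$, a, h}. Thus FOLLOW(H) = {$, a, h}.
FOLLOW(K): in K→S K, the suffix after K is empty (adds nothing new); in E→S H S K, the suffix after K is empty, so FOLLOW(K) ⊇ FOLLOW(E) = {$, a, h}; in E→h K, the suffix after K is empty, so FOLLOW(K) ⊇ FOLLOW(E) = {$, a, h}. Thus FOLLOW(K) = {$, a, h}.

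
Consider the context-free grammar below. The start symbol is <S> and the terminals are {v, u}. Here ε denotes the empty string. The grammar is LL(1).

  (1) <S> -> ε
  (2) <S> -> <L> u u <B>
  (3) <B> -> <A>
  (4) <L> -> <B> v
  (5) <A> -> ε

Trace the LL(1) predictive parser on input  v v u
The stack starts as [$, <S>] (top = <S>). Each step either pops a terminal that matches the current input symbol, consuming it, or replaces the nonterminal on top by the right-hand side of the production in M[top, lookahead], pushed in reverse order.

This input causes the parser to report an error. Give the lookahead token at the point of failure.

step 1: stack=$ <S>  input=v v u $  — expand <S> -> <L> u u <B>
step 2: stack=$ <B> u u <L>  input=v v u $  — expand <L> -> <B> v
step 3: stack=$ <B> u u v <B>  input=v v u $  — expand <B> -> <A>
step 4: stack=$ <B> u u v <A>  input=v v u $  — expand <A> -> ε
step 5: stack=$ <B> u u v  input=v v u $  — match v
step 6: stack=$ <B> u u  input=v u $  — error: top is terminal u but lookahead is v

v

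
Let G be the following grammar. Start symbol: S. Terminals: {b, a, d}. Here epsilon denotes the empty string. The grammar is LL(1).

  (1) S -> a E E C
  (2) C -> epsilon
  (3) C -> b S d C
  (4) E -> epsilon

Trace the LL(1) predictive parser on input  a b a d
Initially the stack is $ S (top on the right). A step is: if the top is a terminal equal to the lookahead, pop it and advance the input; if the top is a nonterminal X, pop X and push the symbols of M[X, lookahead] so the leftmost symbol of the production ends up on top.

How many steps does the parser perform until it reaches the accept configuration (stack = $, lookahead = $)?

13

step 1: stack=$ S  input=a b a d $  — expand S -> a E E C
step 2: stack=$ C E E a  input=a b a d $  — match a
step 3: stack=$ C E E  input=b a d $  — expand E -> epsilon
step 4: stack=$ C E  input=b a d $  — expand E -> epsilon
step 5: stack=$ C  input=b a d $  — expand C -> b S d C
step 6: stack=$ C d S b  input=b a d $  — match b
step 7: stack=$ C d S  input=a d $  — expand S -> a E E C
step 8: stack=$ C d C E E a  input=a d $  — match a
step 9: stack=$ C d C E E  input=d $  — expand E -> epsilon
step 10: stack=$ C d C E  input=d $  — expand E -> epsilon
step 11: stack=$ C d C  input=d $  — expand C -> epsilon
step 12: stack=$ C d  input=d $  — match d
step 13: stack=$ C  input=$  — expand C -> epsilon
Accept reached after 13 steps.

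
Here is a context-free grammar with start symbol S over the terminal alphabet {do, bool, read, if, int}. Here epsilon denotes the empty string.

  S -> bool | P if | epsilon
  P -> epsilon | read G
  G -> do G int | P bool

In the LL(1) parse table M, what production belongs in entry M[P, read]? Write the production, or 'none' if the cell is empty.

FIRST(P) = {epsilon, read}
FIRST(S) = {epsilon, bool, if, read}  (via P if)
FIRST(G) = {bool, do, read}  (via P bool)
FOLLOW(S) includes $ since S is the start symbol.
FOLLOW(P): in S->P if, P is followed by if with FIRST {if}; in G->P bool, P is followed by bool with FIRST {bool}. Thus FOLLOW(P) = {bool, if}.
For P -> epsilon: FIRST(epsilon) = {epsilon}, so it goes in M[P, t] for t ∈ {}; since epsilon ∈ FIRST, also for every t ∈ FOLLOW(P) = {bool, if}.
For P -> read G: FIRST(read G) = {read}, so it goes in M[P, t] for t ∈ {read}.

P -> read G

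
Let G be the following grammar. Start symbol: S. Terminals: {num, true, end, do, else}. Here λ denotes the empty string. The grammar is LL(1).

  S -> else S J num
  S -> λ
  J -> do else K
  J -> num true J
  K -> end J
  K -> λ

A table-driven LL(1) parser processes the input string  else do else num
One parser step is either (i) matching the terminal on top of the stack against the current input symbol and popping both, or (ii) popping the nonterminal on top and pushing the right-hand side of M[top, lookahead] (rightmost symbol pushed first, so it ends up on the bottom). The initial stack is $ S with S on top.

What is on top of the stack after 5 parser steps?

else

     Stack            Input               Action
  1  $ S              else do else num $  expand S -> else S J num
  2  $ num J S else   else do else num $  match else
  3  $ num J S        do else num $       expand S -> λ
  4  $ num J          do else num $       expand J -> do else K
  5  $ num K else do  do else num $       match do
Stack after step 5: $ num K else (top = else).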